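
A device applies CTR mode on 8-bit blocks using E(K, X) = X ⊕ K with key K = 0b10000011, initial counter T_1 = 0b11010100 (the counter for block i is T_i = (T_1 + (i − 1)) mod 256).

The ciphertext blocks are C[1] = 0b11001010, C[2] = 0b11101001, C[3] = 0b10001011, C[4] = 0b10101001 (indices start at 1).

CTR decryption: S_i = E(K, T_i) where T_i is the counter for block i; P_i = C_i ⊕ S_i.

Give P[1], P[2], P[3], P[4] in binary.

P[1]: T = 0b11010100, S = E(K, T) = 0b01010111; 0b11001010 ⊕ 0b01010111 = 0b10011101.
P[2]: T = 0b11010101, S = E(K, T) = 0b01010110; 0b11101001 ⊕ 0b01010110 = 0b10111111.
P[3]: T = 0b11010110, S = E(K, T) = 0b01010101; 0b10001011 ⊕ 0b01010101 = 0b11011110.
P[4]: T = 0b11010111, S = E(K, T) = 0b01010100; 0b10101001 ⊕ 0b01010100 = 0b11111101.

P[1] = 0b10011101, P[2] = 0b10111111, P[3] = 0b11011110, P[4] = 0b11111101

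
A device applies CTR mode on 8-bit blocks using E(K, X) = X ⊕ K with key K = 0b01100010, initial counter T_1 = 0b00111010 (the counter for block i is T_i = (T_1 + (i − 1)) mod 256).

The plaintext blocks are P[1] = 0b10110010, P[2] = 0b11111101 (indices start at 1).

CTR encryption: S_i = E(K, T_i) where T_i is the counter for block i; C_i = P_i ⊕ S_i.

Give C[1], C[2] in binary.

C[1]: T = 0b00111010, S = E(K, T) = 0b01011000; 0b10110010 ⊕ 0b01011000 = 0b11101010.
C[2]: T = 0b00111011, S = E(K, T) = 0b01011001; 0b11111101 ⊕ 0b01011001 = 0b10100100.

C[1] = 0b11101010, C[2] = 0b10100100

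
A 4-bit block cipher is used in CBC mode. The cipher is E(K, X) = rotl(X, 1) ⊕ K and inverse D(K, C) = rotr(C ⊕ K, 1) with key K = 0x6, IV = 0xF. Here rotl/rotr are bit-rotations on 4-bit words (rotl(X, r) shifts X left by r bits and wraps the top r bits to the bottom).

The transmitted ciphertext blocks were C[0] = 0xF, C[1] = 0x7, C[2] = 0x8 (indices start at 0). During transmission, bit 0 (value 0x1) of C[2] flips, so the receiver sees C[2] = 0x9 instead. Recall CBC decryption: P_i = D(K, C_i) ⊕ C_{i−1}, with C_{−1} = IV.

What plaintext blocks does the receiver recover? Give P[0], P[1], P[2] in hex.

P[0] = 0x3, P[1] = 0x7, P[2] = 0x8

Only C[2] changed, to 0x9. In CBC, a change in C_i garbles P_i and flips the same bit in P_{i+1}. Decrypting the received ciphertext:
P[0]: D(K, 0xF) = 0xC; 0xC ⊕ 0xF = 0x3.
P[1]: D(K, 0x7) = 0x8; 0x8 ⊕ 0xF = 0x7.
P[2]: D(K, 0x9) = 0xF; 0xF ⊕ 0x7 = 0x8.
Blocks that differ from the original plaintext: P[2].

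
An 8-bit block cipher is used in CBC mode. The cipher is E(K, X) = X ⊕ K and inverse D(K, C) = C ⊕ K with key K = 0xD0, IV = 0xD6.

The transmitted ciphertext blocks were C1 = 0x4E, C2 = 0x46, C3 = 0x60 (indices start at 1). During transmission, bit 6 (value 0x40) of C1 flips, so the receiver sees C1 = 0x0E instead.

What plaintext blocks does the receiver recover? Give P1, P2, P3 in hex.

CBC decryption: P_i = D(K, C_i) ⊕ C_{i−1}, with C_{0} = IV.
Only C1 changed, to 0x0E. In CBC, a change in C_i garbles P_i and flips the same bit in P_{i+1}. Decrypting the received ciphertext:
P1: D(K, 0x0E) = 0xDE; 0xDE ⊕ 0xD6 = 0x08.
P2: D(K, 0x46) = 0x96; 0x96 ⊕ 0x0E = 0x98.
P3: D(K, 0x60) = 0xB0; 0xB0 ⊕ 0x46 = 0xF6.
Blocks that differ from the original plaintext: P1, P2.

P1 = 0x08, P2 = 0x98, P3 = 0xF6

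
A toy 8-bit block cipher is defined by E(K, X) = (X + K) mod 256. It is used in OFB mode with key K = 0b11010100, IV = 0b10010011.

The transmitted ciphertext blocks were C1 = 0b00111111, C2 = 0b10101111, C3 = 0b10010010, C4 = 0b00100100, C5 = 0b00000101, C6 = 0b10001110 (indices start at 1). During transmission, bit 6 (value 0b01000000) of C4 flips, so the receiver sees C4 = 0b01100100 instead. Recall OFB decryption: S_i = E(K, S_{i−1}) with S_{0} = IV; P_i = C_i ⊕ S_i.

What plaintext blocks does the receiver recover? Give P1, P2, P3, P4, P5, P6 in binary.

Only C4 changed, to 0b01100100. In OFB, a change in C_i flips the same bit in P_i only; the keystream is unaffected. Decrypting the received ciphertext:
P1: S = E(K, 0b10010011) = 0b01100111; 0b00111111 ⊕ 0b01100111 = 0b01011000.
P2: S = E(K, 0b01100111) = 0b00111011; 0b10101111 ⊕ 0b00111011 = 0b10010100.
P3: S = E(K, 0b00111011) = 0b00001111; 0b10010010 ⊕ 0b00001111 = 0b10011101.
P4: S = E(K, 0b00001111) = 0b11100011; 0b01100100 ⊕ 0b11100011 = 0b10000111.
P5: S = E(K, 0b11100011) = 0b10110111; 0b00000101 ⊕ 0b10110111 = 0b10110010.
P6: S = E(K, 0b10110111) = 0b10001011; 0b10001110 ⊕ 0b10001011 = 0b00000101.
Blocks that differ from the original plaintext: P4.

P1 = 0b01011000, P2 = 0b10010100, P3 = 0b10011101, P4 = 0b10000111, P5 = 0b10110010, P6 = 0b00000101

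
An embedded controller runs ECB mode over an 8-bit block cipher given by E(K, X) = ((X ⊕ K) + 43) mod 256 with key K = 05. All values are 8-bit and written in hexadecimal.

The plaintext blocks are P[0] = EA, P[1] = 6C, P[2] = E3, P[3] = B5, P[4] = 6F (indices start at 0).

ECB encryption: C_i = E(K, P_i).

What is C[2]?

C[2]: E(K, E3) = 29.

C[2] = 29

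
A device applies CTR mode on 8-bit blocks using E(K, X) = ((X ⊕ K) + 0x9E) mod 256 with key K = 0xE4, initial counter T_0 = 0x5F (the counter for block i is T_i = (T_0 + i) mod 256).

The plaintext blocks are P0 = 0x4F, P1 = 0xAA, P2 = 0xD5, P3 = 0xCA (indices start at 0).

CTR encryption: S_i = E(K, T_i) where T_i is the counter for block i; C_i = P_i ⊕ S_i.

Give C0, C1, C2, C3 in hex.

C0: T = 0x5F, S = E(K, T) = 0x59; 0x4F ⊕ 0x59 = 0x16.
C1: T = 0x60, S = E(K, T) = 0x22; 0xAA ⊕ 0x22 = 0x88.
C2: T = 0x61, S = E(K, T) = 0x23; 0xD5 ⊕ 0x23 = 0xF6.
C3: T = 0x62, S = E(K, T) = 0x24; 0xCA ⊕ 0x24 = 0xEE.

C0 = 0x16, C1 = 0x88, C2 = 0xF6, C3 = 0xEE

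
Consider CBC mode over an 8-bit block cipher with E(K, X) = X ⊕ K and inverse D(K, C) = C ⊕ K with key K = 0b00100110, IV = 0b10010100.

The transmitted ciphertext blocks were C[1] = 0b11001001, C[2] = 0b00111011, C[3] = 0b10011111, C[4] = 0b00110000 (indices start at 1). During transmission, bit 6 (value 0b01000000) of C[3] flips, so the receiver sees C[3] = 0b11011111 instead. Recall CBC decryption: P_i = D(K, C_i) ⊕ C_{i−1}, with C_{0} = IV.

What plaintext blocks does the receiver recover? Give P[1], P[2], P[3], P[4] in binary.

Only C[3] changed, to 0b11011111. In CBC, a change in C_i garbles P_i and flips the same bit in P_{i+1}. Decrypting the received ciphertext:
P[1]: D(K, 0b11001001) = 0b11101111; 0b11101111 ⊕ 0b10010100 = 0b01111011.
P[2]: D(K, 0b00111011) = 0b00011101; 0b00011101 ⊕ 0b11001001 = 0b11010100.
P[3]: D(K, 0b11011111) = 0b11111001; 0b11111001 ⊕ 0b00111011 = 0b11000010.
P[4]: D(K, 0b00110000) = 0b00010110; 0b00010110 ⊕ 0b11011111 = 0b11001001.
Blocks that differ from the original plaintext: P[3], P[4].

P[1] = 0b01111011, P[2] = 0b11010100, P[3] = 0b11000010, P[4] = 0b11001001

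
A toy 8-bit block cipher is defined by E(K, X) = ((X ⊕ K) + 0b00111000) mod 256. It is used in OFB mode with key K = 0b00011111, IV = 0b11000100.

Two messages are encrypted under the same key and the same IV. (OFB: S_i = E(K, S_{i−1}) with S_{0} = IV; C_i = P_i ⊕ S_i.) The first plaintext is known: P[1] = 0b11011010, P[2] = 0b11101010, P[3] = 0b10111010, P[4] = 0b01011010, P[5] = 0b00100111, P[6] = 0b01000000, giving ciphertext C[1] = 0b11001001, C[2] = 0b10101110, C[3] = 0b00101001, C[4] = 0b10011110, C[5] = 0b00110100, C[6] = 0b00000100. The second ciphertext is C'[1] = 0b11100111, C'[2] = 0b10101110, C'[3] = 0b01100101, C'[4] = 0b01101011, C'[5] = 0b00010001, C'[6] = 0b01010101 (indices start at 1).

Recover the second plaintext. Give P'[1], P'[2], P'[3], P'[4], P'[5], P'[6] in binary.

P'[1] = 0b11110100, P'[2] = 0b11101010, P'[3] = 0b11110110, P'[4] = 0b10101111, P'[5] = 0b00000010, P'[6] = 0b00010001

In OFB with a reused IV, both messages share the same keystream S_i, so C_i ⊕ C'_i = P_i ⊕ P'_i and thus P'_i = P_i ⊕ C_i ⊕ C'_i.
P'[1]: 0b11011010 ⊕ 0b11001001 ⊕ 0b11100111 = 0b11110100.
P'[2]: 0b11101010 ⊕ 0b10101110 ⊕ 0b10101110 = 0b11101010.
P'[3]: 0b10111010 ⊕ 0b00101001 ⊕ 0b01100101 = 0b11110110.
P'[4]: 0b01011010 ⊕ 0b10011110 ⊕ 0b01101011 = 0b10101111.
P'[5]: 0b00100111 ⊕ 0b00110100 ⊕ 0b00010001 = 0b00000010.
P'[6]: 0b01000000 ⊕ 0b00000100 ⊕ 0b01010101 = 0b00010001.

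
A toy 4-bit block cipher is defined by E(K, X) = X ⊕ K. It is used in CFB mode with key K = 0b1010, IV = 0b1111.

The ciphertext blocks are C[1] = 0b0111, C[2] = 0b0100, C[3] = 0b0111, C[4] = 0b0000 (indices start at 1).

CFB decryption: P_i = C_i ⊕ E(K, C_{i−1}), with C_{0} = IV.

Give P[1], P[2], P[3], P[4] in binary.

P[1] = 0b0010, P[2] = 0b1001, P[3] = 0b1001, P[4] = 0b1101

P[1]: E(K, 0b1111) = 0b0101; 0b0111 ⊕ 0b0101 = 0b0010.
P[2]: E(K, 0b0111) = 0b1101; 0b0100 ⊕ 0b1101 = 0b1001.
P[3]: E(K, 0b0100) = 0b1110; 0b0111 ⊕ 0b1110 = 0b1001.
P[4]: E(K, 0b0111) = 0b1101; 0b0000 ⊕ 0b1101 = 0b1101.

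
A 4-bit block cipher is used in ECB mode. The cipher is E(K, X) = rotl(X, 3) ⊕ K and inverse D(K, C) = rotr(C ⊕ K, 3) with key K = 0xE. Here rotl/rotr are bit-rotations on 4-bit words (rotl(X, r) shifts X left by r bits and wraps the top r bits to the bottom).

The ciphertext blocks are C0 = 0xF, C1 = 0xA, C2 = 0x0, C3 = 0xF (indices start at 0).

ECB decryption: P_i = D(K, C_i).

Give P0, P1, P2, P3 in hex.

P0 = 0x2, P1 = 0x8, P2 = 0xD, P3 = 0x2

P0: D(K, 0xF) = 0x2.
P1: D(K, 0xA) = 0x8.
P2: D(K, 0x0) = 0xD.
P3: D(K, 0xF) = 0x2.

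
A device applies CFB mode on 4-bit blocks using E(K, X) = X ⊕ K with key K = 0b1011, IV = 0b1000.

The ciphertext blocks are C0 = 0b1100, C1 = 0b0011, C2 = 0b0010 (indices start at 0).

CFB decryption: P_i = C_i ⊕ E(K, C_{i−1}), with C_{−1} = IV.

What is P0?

P0: E(K, 0b1000) = 0b0011; 0b1100 ⊕ 0b0011 = 0b1111.

P0 = 0b1111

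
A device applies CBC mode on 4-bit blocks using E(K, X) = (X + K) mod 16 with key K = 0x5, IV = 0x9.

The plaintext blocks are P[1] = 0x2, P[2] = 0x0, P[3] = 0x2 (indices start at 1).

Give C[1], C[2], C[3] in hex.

C[1] = 0x0, C[2] = 0x5, C[3] = 0xC

CBC encryption: C_i = E(K, P_i ⊕ C_{i−1}), with C_{0} = IV.
C[1]: P[1] ⊕ 0x9 = 0xB; E(K, 0xB) = 0x0.
C[2]: P[2] ⊕ 0x0 = 0x0; E(K, 0x0) = 0x5.
C[3]: P[3] ⊕ 0x5 = 0x7; E(K, 0x7) = 0xC.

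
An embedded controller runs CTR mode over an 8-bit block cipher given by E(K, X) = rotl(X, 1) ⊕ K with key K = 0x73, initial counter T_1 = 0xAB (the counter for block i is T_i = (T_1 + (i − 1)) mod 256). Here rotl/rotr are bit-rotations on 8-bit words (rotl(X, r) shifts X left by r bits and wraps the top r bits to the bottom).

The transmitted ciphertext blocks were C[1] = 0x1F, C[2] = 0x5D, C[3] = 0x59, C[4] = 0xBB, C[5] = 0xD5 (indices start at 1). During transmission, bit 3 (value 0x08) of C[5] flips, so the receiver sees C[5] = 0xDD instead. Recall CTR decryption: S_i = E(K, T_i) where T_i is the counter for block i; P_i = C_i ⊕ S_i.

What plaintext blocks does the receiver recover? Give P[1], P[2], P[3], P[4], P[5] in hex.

Only C[5] changed, to 0xDD. In CTR, a change in C_i flips the same bit in P_i only; the keystream is unaffected. Decrypting the received ciphertext:
P[1]: T = 0xAB, S = E(K, T) = 0x24; 0x1F ⊕ 0x24 = 0x3B.
P[2]: T = 0xAC, S = E(K, T) = 0x2A; 0x5D ⊕ 0x2A = 0x77.
P[3]: T = 0xAD, S = E(K, T) = 0x28; 0x59 ⊕ 0x28 = 0x71.
P[4]: T = 0xAE, S = E(K, T) = 0x2E; 0xBB ⊕ 0x2E = 0x95.
P[5]: T = 0xAF, S = E(K, T) = 0x2C; 0xDD ⊕ 0x2C = 0xF1.
Blocks that differ from the original plaintext: P[5].

P[1] = 0x3B, P[2] = 0x77, P[3] = 0x71, P[4] = 0x95, P[5] = 0xF1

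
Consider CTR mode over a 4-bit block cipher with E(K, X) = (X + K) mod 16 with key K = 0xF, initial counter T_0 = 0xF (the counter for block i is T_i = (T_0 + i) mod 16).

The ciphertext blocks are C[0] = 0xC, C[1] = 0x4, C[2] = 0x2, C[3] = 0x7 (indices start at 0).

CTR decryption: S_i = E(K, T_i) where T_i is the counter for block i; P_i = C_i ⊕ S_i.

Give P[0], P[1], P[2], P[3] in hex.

P[0]: T = 0xF, S = E(K, T) = 0xE; 0xC ⊕ 0xE = 0x2.
P[1]: T = 0x0, S = E(K, T) = 0xF; 0x4 ⊕ 0xF = 0xB.
P[2]: T = 0x1, S = E(K, T) = 0x0; 0x2 ⊕ 0x0 = 0x2.
P[3]: T = 0x2, S = E(K, T) = 0x1; 0x7 ⊕ 0x1 = 0x6.

P[0] = 0x2, P[1] = 0xB, P[2] = 0x2, P[3] = 0x6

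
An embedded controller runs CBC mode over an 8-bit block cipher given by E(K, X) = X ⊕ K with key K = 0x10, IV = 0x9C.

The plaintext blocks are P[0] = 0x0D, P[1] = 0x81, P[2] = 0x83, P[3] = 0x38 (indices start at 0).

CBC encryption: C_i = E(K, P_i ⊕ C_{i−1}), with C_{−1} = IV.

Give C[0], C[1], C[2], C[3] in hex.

C[0] = 0x81, C[1] = 0x10, C[2] = 0x83, C[3] = 0xAB

C[0]: P[0] ⊕ 0x9C = 0x91; E(K, 0x91) = 0x81.
C[1]: P[1] ⊕ 0x81 = 0x00; E(K, 0x00) = 0x10.
C[2]: P[2] ⊕ 0x10 = 0x93; E(K, 0x93) = 0x83.
C[3]: P[3] ⊕ 0x83 = 0xBB; E(K, 0xBB) = 0xAB.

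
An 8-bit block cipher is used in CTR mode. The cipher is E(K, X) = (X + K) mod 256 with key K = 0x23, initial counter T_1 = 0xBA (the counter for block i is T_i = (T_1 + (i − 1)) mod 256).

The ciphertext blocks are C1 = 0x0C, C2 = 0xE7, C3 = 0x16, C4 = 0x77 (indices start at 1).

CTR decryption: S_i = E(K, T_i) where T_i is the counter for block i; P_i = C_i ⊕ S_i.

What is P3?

P3 = 0xC9

P3: T = 0xBC, S = E(K, T) = 0xDF; 0x16 ⊕ 0xDF = 0xC9.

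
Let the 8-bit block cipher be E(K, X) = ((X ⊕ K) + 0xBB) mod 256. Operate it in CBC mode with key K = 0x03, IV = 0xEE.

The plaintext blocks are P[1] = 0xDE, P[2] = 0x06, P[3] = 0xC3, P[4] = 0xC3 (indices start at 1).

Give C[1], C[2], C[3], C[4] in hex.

C[1] = 0xEE, C[2] = 0xA6, C[3] = 0x21, C[4] = 0x9C

CBC encryption: C_i = E(K, P_i ⊕ C_{i−1}), with C_{0} = IV.
C[1]: P[1] ⊕ 0xEE = 0x30; E(K, 0x30) = 0xEE.
C[2]: P[2] ⊕ 0xEE = 0xE8; E(K, 0xE8) = 0xA6.
C[3]: P[3] ⊕ 0xA6 = 0x65; E(K, 0x65) = 0x21.
C[4]: P[4] ⊕ 0x21 = 0xE2; E(K, 0xE2) = 0x9C.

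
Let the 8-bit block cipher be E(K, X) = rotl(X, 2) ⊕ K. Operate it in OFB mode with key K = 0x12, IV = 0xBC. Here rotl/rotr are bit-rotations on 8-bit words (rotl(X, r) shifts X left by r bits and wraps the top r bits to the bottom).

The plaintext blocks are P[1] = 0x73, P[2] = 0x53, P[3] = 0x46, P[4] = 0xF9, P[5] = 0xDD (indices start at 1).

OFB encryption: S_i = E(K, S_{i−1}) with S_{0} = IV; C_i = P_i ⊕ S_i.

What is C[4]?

C[4] = 0xBA

C[1]: S = E(K, 0xBC) = 0xE0; 0x73 ⊕ 0xE0 = 0x93.
C[2]: S = E(K, 0xE0) = 0x91; 0x53 ⊕ 0x91 = 0xC2.
C[3]: S = E(K, 0x91) = 0x54; 0x46 ⊕ 0x54 = 0x12.
C[4]: S = E(K, 0x54) = 0x43; 0xF9 ⊕ 0x43 = 0xBA.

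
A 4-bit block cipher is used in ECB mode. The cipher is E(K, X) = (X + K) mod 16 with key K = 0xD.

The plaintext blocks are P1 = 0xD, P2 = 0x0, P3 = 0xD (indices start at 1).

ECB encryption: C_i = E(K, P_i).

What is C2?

C2 = 0xD

C2: E(K, 0x0) = 0xD.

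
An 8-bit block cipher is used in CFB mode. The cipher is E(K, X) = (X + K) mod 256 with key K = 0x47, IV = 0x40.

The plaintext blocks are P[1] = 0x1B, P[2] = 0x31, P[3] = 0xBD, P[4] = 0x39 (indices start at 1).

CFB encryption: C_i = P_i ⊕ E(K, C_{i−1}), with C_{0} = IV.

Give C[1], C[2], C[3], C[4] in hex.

C[1] = 0x9C, C[2] = 0xD2, C[3] = 0xA4, C[4] = 0xD2

C[1]: E(K, 0x40) = 0x87; 0x1B ⊕ 0x87 = 0x9C.
C[2]: E(K, 0x9C) = 0xE3; 0x31 ⊕ 0xE3 = 0xD2.
C[3]: E(K, 0xD2) = 0x19; 0xBD ⊕ 0x19 = 0xA4.
C[4]: E(K, 0xA4) = 0xEB; 0x39 ⊕ 0xEB = 0xD2.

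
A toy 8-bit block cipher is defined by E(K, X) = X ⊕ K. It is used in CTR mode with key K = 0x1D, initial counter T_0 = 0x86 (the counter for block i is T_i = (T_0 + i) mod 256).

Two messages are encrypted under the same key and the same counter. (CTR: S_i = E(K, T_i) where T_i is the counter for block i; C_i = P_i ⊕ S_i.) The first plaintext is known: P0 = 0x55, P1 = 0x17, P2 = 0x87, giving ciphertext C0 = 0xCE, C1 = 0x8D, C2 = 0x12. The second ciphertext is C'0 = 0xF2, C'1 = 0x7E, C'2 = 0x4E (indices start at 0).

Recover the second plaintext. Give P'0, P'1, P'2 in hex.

P'0 = 0x69, P'1 = 0xE4, P'2 = 0xDB

In CTR with a reused counter, both messages share the same keystream S_i, so C_i ⊕ C'_i = P_i ⊕ P'_i and thus P'_i = P_i ⊕ C_i ⊕ C'_i.
P'0: 0x55 ⊕ 0xCE ⊕ 0xF2 = 0x69.
P'1: 0x17 ⊕ 0x8D ⊕ 0x7E = 0xE4.
P'2: 0x87 ⊕ 0x12 ⊕ 0x4E = 0xDB.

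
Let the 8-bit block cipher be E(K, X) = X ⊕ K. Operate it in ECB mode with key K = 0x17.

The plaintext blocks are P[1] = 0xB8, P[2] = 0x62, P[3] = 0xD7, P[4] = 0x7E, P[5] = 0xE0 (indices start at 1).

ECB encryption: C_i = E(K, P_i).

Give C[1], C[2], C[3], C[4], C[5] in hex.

C[1]: E(K, 0xB8) = 0xAF.
C[2]: E(K, 0x62) = 0x75.
C[3]: E(K, 0xD7) = 0xC0.
C[4]: E(K, 0x7E) = 0x69.
C[5]: E(K, 0xE0) = 0xF7.

C[1] = 0xAF, C[2] = 0x75, C[3] = 0xC0, C[4] = 0x69, C[5] = 0xF7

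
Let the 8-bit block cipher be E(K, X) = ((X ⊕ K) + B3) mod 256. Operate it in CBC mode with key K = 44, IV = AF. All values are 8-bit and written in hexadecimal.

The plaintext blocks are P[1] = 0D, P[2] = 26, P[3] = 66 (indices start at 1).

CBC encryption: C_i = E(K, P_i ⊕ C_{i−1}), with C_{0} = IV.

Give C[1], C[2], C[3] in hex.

C[1] = 99, C[2] = AE, C[3] = 3F

C[1]: P[1] ⊕ AF = A2; E(K, A2) = 99.
C[2]: P[2] ⊕ 99 = BF; E(K, BF) = AE.
C[3]: P[3] ⊕ AE = C8; E(K, C8) = 3F.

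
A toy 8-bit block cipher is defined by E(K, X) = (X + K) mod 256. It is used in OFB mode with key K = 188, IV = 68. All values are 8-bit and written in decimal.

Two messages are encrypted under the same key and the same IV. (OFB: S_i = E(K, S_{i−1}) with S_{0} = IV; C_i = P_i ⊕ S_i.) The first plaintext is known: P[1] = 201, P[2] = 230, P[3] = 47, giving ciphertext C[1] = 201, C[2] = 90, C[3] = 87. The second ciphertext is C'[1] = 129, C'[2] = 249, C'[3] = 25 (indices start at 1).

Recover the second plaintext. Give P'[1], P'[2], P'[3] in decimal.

P'[1] = 129, P'[2] = 69, P'[3] = 97

In OFB with a reused IV, both messages share the same keystream S_i, so C_i ⊕ C'_i = P_i ⊕ P'_i and thus P'_i = P_i ⊕ C_i ⊕ C'_i.
P'[1]: 201 ⊕ 201 ⊕ 129 = 129.
P'[2]: 230 ⊕ 90 ⊕ 249 = 69.
P'[3]: 47 ⊕ 87 ⊕ 25 = 97.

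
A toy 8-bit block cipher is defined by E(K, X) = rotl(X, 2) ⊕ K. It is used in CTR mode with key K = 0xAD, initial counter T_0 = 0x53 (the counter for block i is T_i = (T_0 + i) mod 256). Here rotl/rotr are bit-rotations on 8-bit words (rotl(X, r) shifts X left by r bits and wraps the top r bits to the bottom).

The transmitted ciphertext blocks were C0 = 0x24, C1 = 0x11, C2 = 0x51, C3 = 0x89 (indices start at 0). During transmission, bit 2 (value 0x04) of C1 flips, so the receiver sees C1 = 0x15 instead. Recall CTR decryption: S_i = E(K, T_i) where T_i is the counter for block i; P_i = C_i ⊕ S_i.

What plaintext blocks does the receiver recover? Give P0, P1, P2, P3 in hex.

P0 = 0xC4, P1 = 0xE9, P2 = 0xA9, P3 = 0x7D

Only C1 changed, to 0x15. In CTR, a change in C_i flips the same bit in P_i only; the keystream is unaffected. Decrypting the received ciphertext:
P0: T = 0x53, S = E(K, T) = 0xE0; 0x24 ⊕ 0xE0 = 0xC4.
P1: T = 0x54, S = E(K, T) = 0xFC; 0x15 ⊕ 0xFC = 0xE9.
P2: T = 0x55, S = E(K, T) = 0xF8; 0x51 ⊕ 0xF8 = 0xA9.
P3: T = 0x56, S = E(K, T) = 0xF4; 0x89 ⊕ 0xF4 = 0x7D.
Blocks that differ from the original plaintext: P1.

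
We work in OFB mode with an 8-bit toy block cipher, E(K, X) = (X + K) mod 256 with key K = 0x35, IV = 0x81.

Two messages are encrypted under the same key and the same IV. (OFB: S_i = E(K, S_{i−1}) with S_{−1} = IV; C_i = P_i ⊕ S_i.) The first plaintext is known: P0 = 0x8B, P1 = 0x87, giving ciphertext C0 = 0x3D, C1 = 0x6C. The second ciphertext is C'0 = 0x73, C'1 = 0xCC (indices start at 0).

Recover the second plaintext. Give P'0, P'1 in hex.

P'0 = 0xC5, P'1 = 0x27

In OFB with a reused IV, both messages share the same keystream S_i, so C_i ⊕ C'_i = P_i ⊕ P'_i and thus P'_i = P_i ⊕ C_i ⊕ C'_i.
P'0: 0x8B ⊕ 0x3D ⊕ 0x73 = 0xC5.
P'1: 0x87 ⊕ 0x6C ⊕ 0xCC = 0x27.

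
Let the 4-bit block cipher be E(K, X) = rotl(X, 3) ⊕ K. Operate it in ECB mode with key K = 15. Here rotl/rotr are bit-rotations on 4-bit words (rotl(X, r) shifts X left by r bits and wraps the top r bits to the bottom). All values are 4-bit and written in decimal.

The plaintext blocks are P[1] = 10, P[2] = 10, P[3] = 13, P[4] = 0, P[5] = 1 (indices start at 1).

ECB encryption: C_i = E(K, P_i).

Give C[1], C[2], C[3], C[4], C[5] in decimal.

C[1]: E(K, 10) = 10.
C[2]: E(K, 10) = 10.
C[3]: E(K, 13) = 1.
C[4]: E(K, 0) = 15.
C[5]: E(K, 1) = 7.

C[1] = 10, C[2] = 10, C[3] = 1, C[4] = 15, C[5] = 7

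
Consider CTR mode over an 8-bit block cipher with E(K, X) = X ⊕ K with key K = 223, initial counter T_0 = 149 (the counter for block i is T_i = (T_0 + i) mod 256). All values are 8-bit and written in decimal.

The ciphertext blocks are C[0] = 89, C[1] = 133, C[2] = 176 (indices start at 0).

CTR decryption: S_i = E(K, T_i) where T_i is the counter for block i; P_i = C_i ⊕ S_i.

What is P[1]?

P[1]: T = 150, S = E(K, T) = 73; 133 ⊕ 73 = 204.

P[1] = 204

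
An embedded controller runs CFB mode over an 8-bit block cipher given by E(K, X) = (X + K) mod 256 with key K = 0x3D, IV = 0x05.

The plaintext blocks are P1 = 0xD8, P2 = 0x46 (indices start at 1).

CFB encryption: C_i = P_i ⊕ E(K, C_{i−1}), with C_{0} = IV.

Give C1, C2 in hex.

C1: E(K, 0x05) = 0x42; 0xD8 ⊕ 0x42 = 0x9A.
C2: E(K, 0x9A) = 0xD7; 0x46 ⊕ 0xD7 = 0x91.

C1 = 0x9A, C2 = 0x91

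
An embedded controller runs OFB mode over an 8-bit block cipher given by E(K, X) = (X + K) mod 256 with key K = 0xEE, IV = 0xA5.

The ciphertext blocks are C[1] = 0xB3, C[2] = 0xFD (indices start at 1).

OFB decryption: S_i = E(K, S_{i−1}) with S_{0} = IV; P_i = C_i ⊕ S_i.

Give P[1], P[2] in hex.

P[1] = 0x20, P[2] = 0x7C

P[1]: S = E(K, 0xA5) = 0x93; 0xB3 ⊕ 0x93 = 0x20.
P[2]: S = E(K, 0x93) = 0x81; 0xFD ⊕ 0x81 = 0x7C.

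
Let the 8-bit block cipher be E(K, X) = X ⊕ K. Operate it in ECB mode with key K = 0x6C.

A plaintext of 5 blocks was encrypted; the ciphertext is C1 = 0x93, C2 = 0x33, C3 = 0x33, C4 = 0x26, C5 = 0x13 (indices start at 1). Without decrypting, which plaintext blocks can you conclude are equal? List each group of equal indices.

ECB encrypts each block independently with the same key, so equal ciphertext blocks imply equal plaintext blocks.
C2 = C3 = 0x33, so P2 = P3.

P2 = P3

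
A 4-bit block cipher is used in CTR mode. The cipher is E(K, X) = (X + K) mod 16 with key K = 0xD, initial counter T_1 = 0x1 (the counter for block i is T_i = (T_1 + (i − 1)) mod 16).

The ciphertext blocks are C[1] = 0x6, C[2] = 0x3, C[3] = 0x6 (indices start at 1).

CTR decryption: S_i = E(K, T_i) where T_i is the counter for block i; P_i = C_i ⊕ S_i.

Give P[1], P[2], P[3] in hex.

P[1] = 0x8, P[2] = 0xC, P[3] = 0x6

P[1]: T = 0x1, S = E(K, T) = 0xE; 0x6 ⊕ 0xE = 0x8.
P[2]: T = 0x2, S = E(K, T) = 0xF; 0x3 ⊕ 0xF = 0xC.
P[3]: T = 0x3, S = E(K, T) = 0x0; 0x6 ⊕ 0x0 = 0x6.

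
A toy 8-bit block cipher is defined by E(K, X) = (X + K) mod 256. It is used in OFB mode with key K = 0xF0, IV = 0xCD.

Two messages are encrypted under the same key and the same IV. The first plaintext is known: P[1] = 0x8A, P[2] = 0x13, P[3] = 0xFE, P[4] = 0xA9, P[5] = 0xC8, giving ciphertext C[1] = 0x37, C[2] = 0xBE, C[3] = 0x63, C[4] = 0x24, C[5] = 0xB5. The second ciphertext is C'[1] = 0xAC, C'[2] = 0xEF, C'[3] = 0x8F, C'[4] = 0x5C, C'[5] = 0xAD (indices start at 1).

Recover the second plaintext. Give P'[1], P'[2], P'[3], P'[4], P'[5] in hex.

P'[1] = 0x11, P'[2] = 0x42, P'[3] = 0x12, P'[4] = 0xD1, P'[5] = 0xD0

In OFB with a reused IV, both messages share the same keystream S_i, so C_i ⊕ C'_i = P_i ⊕ P'_i and thus P'_i = P_i ⊕ C_i ⊕ C'_i.
P'[1]: 0x8A ⊕ 0x37 ⊕ 0xAC = 0x11.
P'[2]: 0x13 ⊕ 0xBE ⊕ 0xEF = 0x42.
P'[3]: 0xFE ⊕ 0x63 ⊕ 0x8F = 0x12.
P'[4]: 0xA9 ⊕ 0x24 ⊕ 0x5C = 0xD1.
P'[5]: 0xC8 ⊕ 0xB5 ⊕ 0xAD = 0xD0.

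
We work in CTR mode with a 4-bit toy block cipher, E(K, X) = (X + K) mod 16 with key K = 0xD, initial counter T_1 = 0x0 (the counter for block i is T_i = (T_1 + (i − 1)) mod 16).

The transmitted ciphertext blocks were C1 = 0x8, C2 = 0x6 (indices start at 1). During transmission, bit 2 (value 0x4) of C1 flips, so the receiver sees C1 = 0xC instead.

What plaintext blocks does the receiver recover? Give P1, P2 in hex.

P1 = 0x1, P2 = 0x8

CTR decryption: S_i = E(K, T_i) where T_i is the counter for block i; P_i = C_i ⊕ S_i.
Only C1 changed, to 0xC. In CTR, a change in C_i flips the same bit in P_i only; the keystream is unaffected. Decrypting the received ciphertext:
P1: T = 0x0, S = E(K, T) = 0xD; 0xC ⊕ 0xD = 0x1.
P2: T = 0x1, S = E(K, T) = 0xE; 0x6 ⊕ 0xE = 0x8.
Blocks that differ from the original plaintext: P1.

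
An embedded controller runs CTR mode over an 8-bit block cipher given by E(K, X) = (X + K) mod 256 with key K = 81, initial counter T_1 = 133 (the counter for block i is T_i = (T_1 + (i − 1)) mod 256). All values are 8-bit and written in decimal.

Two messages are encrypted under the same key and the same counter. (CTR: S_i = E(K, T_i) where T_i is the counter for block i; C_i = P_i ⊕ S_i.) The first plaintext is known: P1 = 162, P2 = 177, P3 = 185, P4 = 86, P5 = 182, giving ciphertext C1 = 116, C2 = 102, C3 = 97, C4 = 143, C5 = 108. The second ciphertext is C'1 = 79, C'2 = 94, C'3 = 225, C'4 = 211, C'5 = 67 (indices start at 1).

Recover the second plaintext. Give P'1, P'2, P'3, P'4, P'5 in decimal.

P'1 = 153, P'2 = 137, P'3 = 57, P'4 = 10, P'5 = 153

In CTR with a reused counter, both messages share the same keystream S_i, so C_i ⊕ C'_i = P_i ⊕ P'_i and thus P'_i = P_i ⊕ C_i ⊕ C'_i.
P'1: 162 ⊕ 116 ⊕ 79 = 153.
P'2: 177 ⊕ 102 ⊕ 94 = 137.
P'3: 185 ⊕ 97 ⊕ 225 = 57.
P'4: 86 ⊕ 143 ⊕ 211 = 10.
P'5: 182 ⊕ 108 ⊕ 67 = 153.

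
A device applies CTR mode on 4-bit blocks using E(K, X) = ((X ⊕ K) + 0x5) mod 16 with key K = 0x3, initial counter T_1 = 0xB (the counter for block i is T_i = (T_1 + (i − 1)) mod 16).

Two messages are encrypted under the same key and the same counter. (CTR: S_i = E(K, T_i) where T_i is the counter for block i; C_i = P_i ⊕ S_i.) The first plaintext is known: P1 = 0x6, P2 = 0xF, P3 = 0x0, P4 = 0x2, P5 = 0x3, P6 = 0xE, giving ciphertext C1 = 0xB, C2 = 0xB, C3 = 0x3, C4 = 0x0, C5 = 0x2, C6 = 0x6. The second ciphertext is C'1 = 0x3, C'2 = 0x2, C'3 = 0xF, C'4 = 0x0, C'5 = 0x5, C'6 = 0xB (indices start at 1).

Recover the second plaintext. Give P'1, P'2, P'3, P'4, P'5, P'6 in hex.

P'1 = 0xE, P'2 = 0x6, P'3 = 0xC, P'4 = 0x2, P'5 = 0x4, P'6 = 0x3

In CTR with a reused counter, both messages share the same keystream S_i, so C_i ⊕ C'_i = P_i ⊕ P'_i and thus P'_i = P_i ⊕ C_i ⊕ C'_i.
P'1: 0x6 ⊕ 0xB ⊕ 0x3 = 0xE.
P'2: 0xF ⊕ 0xB ⊕ 0x2 = 0x6.
P'3: 0x0 ⊕ 0x3 ⊕ 0xF = 0xC.
P'4: 0x2 ⊕ 0x0 ⊕ 0x0 = 0x2.
P'5: 0x3 ⊕ 0x2 ⊕ 0x5 = 0x4.
P'6: 0xE ⊕ 0x6 ⊕ 0xB = 0x3.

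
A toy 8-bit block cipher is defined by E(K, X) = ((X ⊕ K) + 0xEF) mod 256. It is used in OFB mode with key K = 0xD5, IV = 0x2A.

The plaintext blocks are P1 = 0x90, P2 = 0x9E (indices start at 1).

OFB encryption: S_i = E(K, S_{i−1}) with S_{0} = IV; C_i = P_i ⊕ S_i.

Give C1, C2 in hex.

C1 = 0x7E, C2 = 0xB4

C1: S = E(K, 0x2A) = 0xEE; 0x90 ⊕ 0xEE = 0x7E.
C2: S = E(K, 0xEE) = 0x2A; 0x9E ⊕ 0x2A = 0xB4.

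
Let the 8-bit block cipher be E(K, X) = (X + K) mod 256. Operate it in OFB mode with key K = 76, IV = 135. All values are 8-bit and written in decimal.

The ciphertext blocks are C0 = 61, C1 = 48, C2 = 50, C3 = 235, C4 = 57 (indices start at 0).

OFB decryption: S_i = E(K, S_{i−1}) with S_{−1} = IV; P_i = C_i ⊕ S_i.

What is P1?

P1 = 47

P0: S = E(K, 135) = 211; 61 ⊕ 211 = 238.
P1: S = E(K, 211) = 31; 48 ⊕ 31 = 47.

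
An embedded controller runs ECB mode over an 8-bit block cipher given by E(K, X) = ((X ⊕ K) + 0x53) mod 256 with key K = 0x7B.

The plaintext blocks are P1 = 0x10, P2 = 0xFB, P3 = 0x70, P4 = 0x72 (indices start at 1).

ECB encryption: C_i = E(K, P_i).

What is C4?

C4 = 0x5C

C4: E(K, 0x72) = 0x5C.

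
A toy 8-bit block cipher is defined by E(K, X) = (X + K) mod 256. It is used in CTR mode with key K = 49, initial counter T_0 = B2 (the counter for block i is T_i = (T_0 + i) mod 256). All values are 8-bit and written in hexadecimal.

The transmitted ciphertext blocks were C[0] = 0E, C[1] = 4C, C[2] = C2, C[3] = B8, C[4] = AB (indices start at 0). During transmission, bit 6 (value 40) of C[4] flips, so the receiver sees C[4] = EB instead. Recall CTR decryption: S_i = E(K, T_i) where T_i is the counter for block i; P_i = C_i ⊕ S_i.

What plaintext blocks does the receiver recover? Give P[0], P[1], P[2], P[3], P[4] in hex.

P[0] = F5, P[1] = B0, P[2] = 3F, P[3] = 46, P[4] = 14

Only C[4] changed, to EB. In CTR, a change in C_i flips the same bit in P_i only; the keystream is unaffected. Decrypting the received ciphertext:
P[0]: T = B2, S = E(K, T) = FB; 0E ⊕ FB = F5.
P[1]: T = B3, S = E(K, T) = FC; 4C ⊕ FC = B0.
P[2]: T = B4, S = E(K, T) = FD; C2 ⊕ FD = 3F.
P[3]: T = B5, S = E(K, T) = FE; B8 ⊕ FE = 46.
P[4]: T = B6, S = E(K, T) = FF; EB ⊕ FF = 14.
Blocks that differ from the original plaintext: P[4].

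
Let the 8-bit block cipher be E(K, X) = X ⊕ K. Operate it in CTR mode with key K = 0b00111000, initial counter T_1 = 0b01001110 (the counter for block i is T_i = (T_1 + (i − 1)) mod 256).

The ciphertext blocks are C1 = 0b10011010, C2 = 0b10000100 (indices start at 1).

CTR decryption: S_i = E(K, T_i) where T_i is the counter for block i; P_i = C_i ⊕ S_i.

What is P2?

P2: T = 0b01001111, S = E(K, T) = 0b01110111; 0b10000100 ⊕ 0b01110111 = 0b11110011.

P2 = 0b11110011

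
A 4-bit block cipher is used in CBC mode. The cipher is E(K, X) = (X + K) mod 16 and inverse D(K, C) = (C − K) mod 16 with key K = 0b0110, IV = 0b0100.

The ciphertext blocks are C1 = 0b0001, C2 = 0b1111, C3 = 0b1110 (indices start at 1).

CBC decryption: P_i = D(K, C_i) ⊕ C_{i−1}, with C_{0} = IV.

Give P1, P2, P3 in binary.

P1 = 0b1111, P2 = 0b1000, P3 = 0b0111

P1: D(K, 0b0001) = 0b1011; 0b1011 ⊕ 0b0100 = 0b1111.
P2: D(K, 0b1111) = 0b1001; 0b1001 ⊕ 0b0001 = 0b1000.
P3: D(K, 0b1110) = 0b1000; 0b1000 ⊕ 0b1111 = 0b0111.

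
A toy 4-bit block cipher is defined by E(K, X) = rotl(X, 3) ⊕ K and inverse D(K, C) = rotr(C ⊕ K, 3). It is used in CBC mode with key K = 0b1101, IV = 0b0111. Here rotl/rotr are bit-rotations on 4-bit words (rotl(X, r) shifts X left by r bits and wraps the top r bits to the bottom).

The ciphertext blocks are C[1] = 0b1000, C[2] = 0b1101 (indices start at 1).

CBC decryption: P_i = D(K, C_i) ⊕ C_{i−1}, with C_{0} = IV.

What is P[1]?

P[1]: D(K, 0b1000) = 0b1010; 0b1010 ⊕ 0b0111 = 0b1101.

P[1] = 0b1101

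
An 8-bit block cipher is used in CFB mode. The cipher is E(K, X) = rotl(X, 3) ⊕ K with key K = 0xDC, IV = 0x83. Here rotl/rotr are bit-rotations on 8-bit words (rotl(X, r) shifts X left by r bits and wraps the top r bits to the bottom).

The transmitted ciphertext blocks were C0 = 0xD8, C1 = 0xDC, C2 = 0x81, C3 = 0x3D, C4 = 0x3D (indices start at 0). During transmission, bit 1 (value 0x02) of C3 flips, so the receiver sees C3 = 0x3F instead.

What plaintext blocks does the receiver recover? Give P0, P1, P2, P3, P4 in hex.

CFB decryption: P_i = C_i ⊕ E(K, C_{i−1}), with C_{−1} = IV.
Only C3 changed, to 0x3F. In CFB, a change in C_i flips the same bit in P_i and garbles P_{i+1}. Decrypting the received ciphertext:
P0: E(K, 0x83) = 0xC0; 0xD8 ⊕ 0xC0 = 0x18.
P1: E(K, 0xD8) = 0x1A; 0xDC ⊕ 0x1A = 0xC6.
P2: E(K, 0xDC) = 0x3A; 0x81 ⊕ 0x3A = 0xBB.
P3: E(K, 0x81) = 0xD0; 0x3F ⊕ 0xD0 = 0xEF.
P4: E(K, 0x3F) = 0x25; 0x3D ⊕ 0x25 = 0x18.
Blocks that differ from the original plaintext: P3, P4.

P0 = 0x18, P1 = 0xC6, P2 = 0xBB, P3 = 0xEF, P4 = 0x18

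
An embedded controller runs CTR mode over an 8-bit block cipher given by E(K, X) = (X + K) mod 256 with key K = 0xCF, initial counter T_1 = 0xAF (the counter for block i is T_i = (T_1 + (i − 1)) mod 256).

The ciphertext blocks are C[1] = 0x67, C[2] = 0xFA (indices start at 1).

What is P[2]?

CTR decryption: S_i = E(K, T_i) where T_i is the counter for block i; P_i = C_i ⊕ S_i.
P[2]: T = 0xB0, S = E(K, T) = 0x7F; 0xFA ⊕ 0x7F = 0x85.

P[2] = 0x85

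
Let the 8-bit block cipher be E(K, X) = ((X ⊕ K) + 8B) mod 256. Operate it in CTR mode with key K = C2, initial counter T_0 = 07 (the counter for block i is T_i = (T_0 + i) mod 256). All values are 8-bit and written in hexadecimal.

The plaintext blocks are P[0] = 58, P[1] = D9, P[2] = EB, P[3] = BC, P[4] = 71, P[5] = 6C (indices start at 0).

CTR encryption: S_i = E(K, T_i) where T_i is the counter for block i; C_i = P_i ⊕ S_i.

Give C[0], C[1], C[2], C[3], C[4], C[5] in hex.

C[0] = 08, C[1] = 8C, C[2] = BD, C[3] = EF, C[4] = 25, C[5] = 35

C[0]: T = 07, S = E(K, T) = 50; 58 ⊕ 50 = 08.
C[1]: T = 08, S = E(K, T) = 55; D9 ⊕ 55 = 8C.
C[2]: T = 09, S = E(K, T) = 56; EB ⊕ 56 = BD.
C[3]: T = 0A, S = E(K, T) = 53; BC ⊕ 53 = EF.
C[4]: T = 0B, S = E(K, T) = 54; 71 ⊕ 54 = 25.
C[5]: T = 0C, S = E(K, T) = 59; 6C ⊕ 59 = 35.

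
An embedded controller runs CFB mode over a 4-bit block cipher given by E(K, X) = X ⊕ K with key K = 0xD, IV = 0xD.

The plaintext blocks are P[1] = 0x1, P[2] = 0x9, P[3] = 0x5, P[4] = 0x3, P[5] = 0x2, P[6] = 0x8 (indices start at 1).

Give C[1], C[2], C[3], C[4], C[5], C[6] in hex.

CFB encryption: C_i = P_i ⊕ E(K, C_{i−1}), with C_{0} = IV.
C[1]: E(K, 0xD) = 0x0; 0x1 ⊕ 0x0 = 0x1.
C[2]: E(K, 0x1) = 0xC; 0x9 ⊕ 0xC = 0x5.
C[3]: E(K, 0x5) = 0x8; 0x5 ⊕ 0x8 = 0xD.
C[4]: E(K, 0xD) = 0x0; 0x3 ⊕ 0x0 = 0x3.
C[5]: E(K, 0x3) = 0xE; 0x2 ⊕ 0xE = 0xC.
C[6]: E(K, 0xC) = 0x1; 0x8 ⊕ 0x1 = 0x9.

C[1] = 0x1, C[2] = 0x5, C[3] = 0xD, C[4] = 0x3, C[5] = 0xC, C[6] = 0x9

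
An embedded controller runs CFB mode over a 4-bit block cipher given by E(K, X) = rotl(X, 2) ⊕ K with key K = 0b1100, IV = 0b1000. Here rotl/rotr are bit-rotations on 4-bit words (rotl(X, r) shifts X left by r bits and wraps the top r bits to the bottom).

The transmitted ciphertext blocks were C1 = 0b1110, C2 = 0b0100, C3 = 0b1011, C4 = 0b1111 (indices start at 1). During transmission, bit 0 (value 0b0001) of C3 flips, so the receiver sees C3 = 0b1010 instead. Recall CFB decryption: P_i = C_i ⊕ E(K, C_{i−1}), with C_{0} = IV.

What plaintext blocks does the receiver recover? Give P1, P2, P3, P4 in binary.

P1 = 0b0000, P2 = 0b0011, P3 = 0b0111, P4 = 0b1001

Only C3 changed, to 0b1010. In CFB, a change in C_i flips the same bit in P_i and garbles P_{i+1}. Decrypting the received ciphertext:
P1: E(K, 0b1000) = 0b1110; 0b1110 ⊕ 0b1110 = 0b0000.
P2: E(K, 0b1110) = 0b0111; 0b0100 ⊕ 0b0111 = 0b0011.
P3: E(K, 0b0100) = 0b1101; 0b1010 ⊕ 0b1101 = 0b0111.
P4: E(K, 0b1010) = 0b0110; 0b1111 ⊕ 0b0110 = 0b1001.
Blocks that differ from the original plaintext: P3, P4.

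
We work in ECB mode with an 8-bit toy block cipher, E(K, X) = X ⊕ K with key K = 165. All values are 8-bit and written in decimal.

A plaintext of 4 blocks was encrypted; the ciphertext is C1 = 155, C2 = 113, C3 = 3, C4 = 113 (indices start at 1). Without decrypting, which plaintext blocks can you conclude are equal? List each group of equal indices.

ECB encrypts each block independently with the same key, so equal ciphertext blocks imply equal plaintext blocks.
C2 = C4 = 113, so P2 = P4.

P2 = P4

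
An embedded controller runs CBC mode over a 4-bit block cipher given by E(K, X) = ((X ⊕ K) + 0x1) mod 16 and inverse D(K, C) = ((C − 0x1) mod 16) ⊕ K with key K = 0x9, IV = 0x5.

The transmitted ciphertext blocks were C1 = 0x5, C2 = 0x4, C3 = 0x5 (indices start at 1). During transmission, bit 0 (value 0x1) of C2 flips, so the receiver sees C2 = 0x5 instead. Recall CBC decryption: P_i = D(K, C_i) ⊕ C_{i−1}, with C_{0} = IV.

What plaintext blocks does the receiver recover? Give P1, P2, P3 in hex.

P1 = 0x8, P2 = 0x8, P3 = 0x8

Only C2 changed, to 0x5. In CBC, a change in C_i garbles P_i and flips the same bit in P_{i+1}. Decrypting the received ciphertext:
P1: D(K, 0x5) = 0xD; 0xD ⊕ 0x5 = 0x8.
P2: D(K, 0x5) = 0xD; 0xD ⊕ 0x5 = 0x8.
P3: D(K, 0x5) = 0xD; 0xD ⊕ 0x5 = 0x8.
Blocks that differ from the original plaintext: P2, P3.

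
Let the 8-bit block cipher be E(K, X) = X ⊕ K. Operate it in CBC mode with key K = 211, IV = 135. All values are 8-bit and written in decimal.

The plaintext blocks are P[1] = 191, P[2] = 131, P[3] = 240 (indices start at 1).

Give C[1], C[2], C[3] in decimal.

C[1] = 235, C[2] = 187, C[3] = 152

CBC encryption: C_i = E(K, P_i ⊕ C_{i−1}), with C_{0} = IV.
C[1]: P[1] ⊕ 135 = 56; E(K, 56) = 235.
C[2]: P[2] ⊕ 235 = 104; E(K, 104) = 187.
C[3]: P[3] ⊕ 187 = 75; E(K, 75) = 152.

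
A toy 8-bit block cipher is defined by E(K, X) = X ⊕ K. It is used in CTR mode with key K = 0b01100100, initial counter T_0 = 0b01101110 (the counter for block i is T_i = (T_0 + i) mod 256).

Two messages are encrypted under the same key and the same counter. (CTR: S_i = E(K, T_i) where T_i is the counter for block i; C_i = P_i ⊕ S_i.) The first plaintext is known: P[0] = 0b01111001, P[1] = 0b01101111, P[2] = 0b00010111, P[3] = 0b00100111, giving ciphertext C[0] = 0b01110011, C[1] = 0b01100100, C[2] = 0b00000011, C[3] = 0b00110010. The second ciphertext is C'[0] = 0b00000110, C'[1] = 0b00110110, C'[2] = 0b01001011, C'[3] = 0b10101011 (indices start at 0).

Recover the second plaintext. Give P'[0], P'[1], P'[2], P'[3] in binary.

In CTR with a reused counter, both messages share the same keystream S_i, so C_i ⊕ C'_i = P_i ⊕ P'_i and thus P'_i = P_i ⊕ C_i ⊕ C'_i.
P'[0]: 0b01111001 ⊕ 0b01110011 ⊕ 0b00000110 = 0b00001100.
P'[1]: 0b01101111 ⊕ 0b01100100 ⊕ 0b00110110 = 0b00111101.
P'[2]: 0b00010111 ⊕ 0b00000011 ⊕ 0b01001011 = 0b01011111.
P'[3]: 0b00100111 ⊕ 0b00110010 ⊕ 0b10101011 = 0b10111110.

P'[0] = 0b00001100, P'[1] = 0b00111101, P'[2] = 0b01011111, P'[3] = 0b10111110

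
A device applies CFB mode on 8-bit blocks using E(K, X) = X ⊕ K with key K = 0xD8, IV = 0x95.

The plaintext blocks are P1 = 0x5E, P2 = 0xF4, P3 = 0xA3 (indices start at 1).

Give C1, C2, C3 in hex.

C1 = 0x13, C2 = 0x3F, C3 = 0x44

CFB encryption: C_i = P_i ⊕ E(K, C_{i−1}), with C_{0} = IV.
C1: E(K, 0x95) = 0x4D; 0x5E ⊕ 0x4D = 0x13.
C2: E(K, 0x13) = 0xCB; 0xF4 ⊕ 0xCB = 0x3F.
C3: E(K, 0x3F) = 0xE7; 0xA3 ⊕ 0xE7 = 0x44.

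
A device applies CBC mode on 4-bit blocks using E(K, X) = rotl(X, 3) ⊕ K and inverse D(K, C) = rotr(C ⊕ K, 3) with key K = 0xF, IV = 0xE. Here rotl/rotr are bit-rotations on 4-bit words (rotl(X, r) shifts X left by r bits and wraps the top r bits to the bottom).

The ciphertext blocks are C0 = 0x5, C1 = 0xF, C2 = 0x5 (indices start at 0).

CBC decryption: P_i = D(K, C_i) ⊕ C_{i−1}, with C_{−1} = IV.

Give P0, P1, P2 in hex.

P0: D(K, 0x5) = 0x5; 0x5 ⊕ 0xE = 0xB.
P1: D(K, 0xF) = 0x0; 0x0 ⊕ 0x5 = 0x5.
P2: D(K, 0x5) = 0x5; 0x5 ⊕ 0xF = 0xA.

P0 = 0xB, P1 = 0x5, P2 = 0xA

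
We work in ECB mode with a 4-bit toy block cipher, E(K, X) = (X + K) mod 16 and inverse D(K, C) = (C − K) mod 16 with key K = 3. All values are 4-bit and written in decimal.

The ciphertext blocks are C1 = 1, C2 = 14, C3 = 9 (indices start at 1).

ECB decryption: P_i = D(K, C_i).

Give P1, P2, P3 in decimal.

P1 = 14, P2 = 11, P3 = 6

P1: D(K, 1) = 14.
P2: D(K, 14) = 11.
P3: D(K, 9) = 6.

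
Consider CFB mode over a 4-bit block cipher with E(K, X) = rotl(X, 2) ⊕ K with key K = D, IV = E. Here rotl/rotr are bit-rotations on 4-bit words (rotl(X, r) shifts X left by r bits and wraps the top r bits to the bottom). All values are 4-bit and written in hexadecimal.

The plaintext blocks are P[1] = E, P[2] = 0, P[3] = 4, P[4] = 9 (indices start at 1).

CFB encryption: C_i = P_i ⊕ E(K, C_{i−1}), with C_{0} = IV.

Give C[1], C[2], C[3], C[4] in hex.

C[1]: E(K, E) = 6; E ⊕ 6 = 8.
C[2]: E(K, 8) = F; 0 ⊕ F = F.
C[3]: E(K, F) = 2; 4 ⊕ 2 = 6.
C[4]: E(K, 6) = 4; 9 ⊕ 4 = D.

C[1] = 8, C[2] = F, C[3] = 6, C[4] = D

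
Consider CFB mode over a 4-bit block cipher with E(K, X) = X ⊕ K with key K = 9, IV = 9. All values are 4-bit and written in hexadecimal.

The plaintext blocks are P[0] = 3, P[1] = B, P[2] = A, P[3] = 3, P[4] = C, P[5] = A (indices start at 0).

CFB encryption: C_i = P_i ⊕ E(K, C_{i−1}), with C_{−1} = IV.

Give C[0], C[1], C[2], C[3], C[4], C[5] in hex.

C[0] = 3, C[1] = 1, C[2] = 2, C[3] = 8, C[4] = D, C[5] = E

C[0]: E(K, 9) = 0; 3 ⊕ 0 = 3.
C[1]: E(K, 3) = A; B ⊕ A = 1.
C[2]: E(K, 1) = 8; A ⊕ 8 = 2.
C[3]: E(K, 2) = B; 3 ⊕ B = 8.
C[4]: E(K, 8) = 1; C ⊕ 1 = D.
C[5]: E(K, D) = 4; A ⊕ 4 = E.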